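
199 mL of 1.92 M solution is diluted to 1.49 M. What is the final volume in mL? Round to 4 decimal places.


Dilution: M1*V1 = M2*V2, solve for V2.
V2 = M1*V1 / M2
V2 = 1.92 * 199 / 1.49
V2 = 382.08 / 1.49
V2 = 256.4295302 mL, rounded to 4 dp:

256.4295 mL


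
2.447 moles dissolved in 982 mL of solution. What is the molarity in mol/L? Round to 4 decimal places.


Convert volume to liters: V_L = V_mL / 1000.
V_L = 982 / 1000 = 0.982 L
M = n / V_L = 2.447 / 0.982
M = 2.49185336 mol/L, rounded to 4 dp:

2.4919 mol/L


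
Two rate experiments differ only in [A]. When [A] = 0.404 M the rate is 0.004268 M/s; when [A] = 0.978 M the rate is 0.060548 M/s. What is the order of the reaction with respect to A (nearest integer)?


Rate is proportional to [A]^n, so rate2/rate1 = ([A]2/[A]1)^n. Take logs to solve for n.
rate2/rate1 = 0.060548 / 0.004268 = 14.1865
[A]2/[A]1 = 0.978 / 0.404 = 2.4208
n = ln(14.1865) / ln(2.4208) = 3.0
Nearest integer order:

3


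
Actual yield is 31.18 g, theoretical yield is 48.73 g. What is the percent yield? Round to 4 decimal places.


% yield = 100 * actual / theoretical
% yield = 100 * 31.18 / 48.73
% yield = 63.98522471 %, rounded to 4 dp:

63.9852 %


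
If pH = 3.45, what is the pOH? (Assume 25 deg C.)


At 25 deg C, pH + pOH = 14.
pOH = 14 - pH = 14 - 3.45
pOH = 10.55:

10.55


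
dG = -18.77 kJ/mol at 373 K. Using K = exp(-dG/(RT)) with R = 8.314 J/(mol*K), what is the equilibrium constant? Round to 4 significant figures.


dG is in kJ/mol; multiply by 1000 to match R in J/(mol*K).
RT = 8.314 * 373 = 3101.122 J/mol
exponent = -dG*1000 / (RT) = -(-18.77*1000) / 3101.122 = 6.05264804
K = exp(6.05264804)
K = 425.23759, rounded to 4 significant figures:

425.2


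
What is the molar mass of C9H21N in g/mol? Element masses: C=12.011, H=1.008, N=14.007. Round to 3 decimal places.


M = sum(count * atomic_mass) over atoms.
M = 9*12.011 + 21*1.008 + 1*14.007
M = 108.099 + 21.168 + 14.007
M = 143.274 g/mol, rounded to 3 dp:

143.274 g/mol


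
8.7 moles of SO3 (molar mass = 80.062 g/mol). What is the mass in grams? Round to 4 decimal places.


mass = n * M
mass = 8.7 * 80.062
mass = 696.5394 g, rounded to 4 dp:

696.5394 g


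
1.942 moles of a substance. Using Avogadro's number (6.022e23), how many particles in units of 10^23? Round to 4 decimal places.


N = n * NA, then divide by 1e23 for the requested units.
N / 1e23 = n * 6.022
N / 1e23 = 1.942 * 6.022
N / 1e23 = 11.694724, rounded to 4 dp:

11.6947


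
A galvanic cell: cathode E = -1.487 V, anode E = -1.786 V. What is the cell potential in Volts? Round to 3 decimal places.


Standard cell potential: E_cell = E_cathode - E_anode.
E_cell = -1.487 - (-1.786)
E_cell = 0.299 V, rounded to 3 dp:

0.299 V


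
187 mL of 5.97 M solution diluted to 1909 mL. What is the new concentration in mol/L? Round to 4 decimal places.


Dilution: M1*V1 = M2*V2, solve for M2.
M2 = M1*V1 / V2
M2 = 5.97 * 187 / 1909
M2 = 1116.39 / 1909
M2 = 0.58480356 mol/L, rounded to 4 dp:

0.5848 mol/L


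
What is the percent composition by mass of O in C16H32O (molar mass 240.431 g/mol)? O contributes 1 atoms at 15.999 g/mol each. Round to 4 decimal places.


pct = 100 * (n_elem * M_elem) / M_total
mass_contribution = 1 * 15.999 = 15.999 g/mol
pct = 100 * 15.999 / 240.431
pct = 6.65429999 %, rounded to 4 dp:

6.6543 %


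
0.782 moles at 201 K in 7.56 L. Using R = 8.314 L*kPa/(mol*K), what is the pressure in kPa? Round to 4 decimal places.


PV = nRT, solve for P = nRT / V.
nRT = 0.782 * 8.314 * 201 = 1306.8111
P = 1306.8111 / 7.56
P = 172.85861111 kPa, rounded to 4 dp:

172.8586 kPa


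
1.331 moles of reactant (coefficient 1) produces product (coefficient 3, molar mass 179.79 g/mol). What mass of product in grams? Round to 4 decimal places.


Use the coefficient ratio to convert reactant moles to product moles, then multiply by the product's molar mass.
moles_P = moles_R * (coeff_P / coeff_R) = 1.331 * (3/1) = 3.993
mass_P = moles_P * M_P = 3.993 * 179.79
mass_P = 717.90147 g, rounded to 4 dp:

717.9015 g


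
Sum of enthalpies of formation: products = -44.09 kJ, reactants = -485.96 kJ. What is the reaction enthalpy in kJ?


dH_rxn = sum(dH_f products) - sum(dH_f reactants)
dH_rxn = -44.09 - (-485.96)
dH_rxn = 441.87 kJ:

441.87 kJ


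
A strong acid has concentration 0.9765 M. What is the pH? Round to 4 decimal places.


A strong acid dissociates completely, so [H+] equals the given concentration.
pH = -log10([H+]) = -log10(0.9765)
pH = 0.01032775, rounded to 4 dp:

0.0103


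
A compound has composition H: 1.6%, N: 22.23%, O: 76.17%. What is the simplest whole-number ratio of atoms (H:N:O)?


Assume 100 g of compound, divide each mass% by atomic mass to get moles, then normalize by the smallest to get a raw atom ratio.
Moles per 100 g: H: 1.6/1.008 = 1.5873, N: 22.23/14.007 = 1.5871, O: 76.17/15.999 = 4.7609
Raw ratio (divide by min = 1.5871): H: 1.0, N: 1.0, O: 3.0
Multiply by 1 to clear fractions: H: 1.0 ~= 1, N: 1.0 ~= 1, O: 3.0 ~= 3
Reduce by GCD to get the simplest whole-number ratio:

1:1:3


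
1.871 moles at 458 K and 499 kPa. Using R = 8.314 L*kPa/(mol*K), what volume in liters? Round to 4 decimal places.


PV = nRT, solve for V = nRT / P.
nRT = 1.871 * 8.314 * 458 = 7124.4163
V = 7124.4163 / 499
V = 14.27738737 L, rounded to 4 dp:

14.2774 L


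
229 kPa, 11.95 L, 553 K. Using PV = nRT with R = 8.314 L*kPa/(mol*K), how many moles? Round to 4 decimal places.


PV = nRT, solve for n = PV / (RT).
PV = 229 * 11.95 = 2736.55
RT = 8.314 * 553 = 4597.642
n = 2736.55 / 4597.642
n = 0.59520728 mol, rounded to 4 dp:

0.5952 mol


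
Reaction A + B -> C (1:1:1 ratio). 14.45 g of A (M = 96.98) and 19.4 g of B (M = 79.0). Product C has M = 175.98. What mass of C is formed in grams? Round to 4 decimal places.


Find moles of each reactant; the smaller value is the limiting reagent in a 1:1:1 reaction, so moles_C equals moles of the limiter.
n_A = mass_A / M_A = 14.45 / 96.98 = 0.149 mol
n_B = mass_B / M_B = 19.4 / 79.0 = 0.24557 mol
Limiting reagent: A (smaller), n_limiting = 0.149 mol
mass_C = n_limiting * M_C = 0.149 * 175.98
mass_C = 26.22102 g, rounded to 4 dp:

26.2210 g


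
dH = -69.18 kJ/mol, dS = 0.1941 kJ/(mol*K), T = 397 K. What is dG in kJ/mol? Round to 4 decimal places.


Gibbs: dG = dH - T*dS (consistent units, dS already in kJ/(mol*K)).
T*dS = 397 * 0.1941 = 77.0577
dG = -69.18 - (77.0577)
dG = -146.2377 kJ/mol, rounded to 4 dp:

-146.2377 kJ/mol


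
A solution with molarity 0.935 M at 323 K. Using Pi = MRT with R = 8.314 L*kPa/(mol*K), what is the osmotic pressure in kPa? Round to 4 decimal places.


Osmotic pressure (van't Hoff): Pi = M*R*T.
RT = 8.314 * 323 = 2685.422
Pi = 0.935 * 2685.422
Pi = 2510.86957 kPa, rounded to 4 dp:

2510.8696 kPa


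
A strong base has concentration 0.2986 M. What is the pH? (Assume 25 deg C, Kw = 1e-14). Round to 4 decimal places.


A strong base dissociates completely, so [OH-] equals the given concentration.
pOH = -log10([OH-]) = -log10(0.2986) = 0.52491
pH = 14 - pOH = 14 - 0.52491
pH = 13.47509, rounded to 4 dp:

13.4751


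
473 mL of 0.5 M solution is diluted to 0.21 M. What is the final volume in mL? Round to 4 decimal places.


Dilution: M1*V1 = M2*V2, solve for V2.
V2 = M1*V1 / M2
V2 = 0.5 * 473 / 0.21
V2 = 236.5 / 0.21
V2 = 1126.19047619 mL, rounded to 4 dp:

1126.1905 mL


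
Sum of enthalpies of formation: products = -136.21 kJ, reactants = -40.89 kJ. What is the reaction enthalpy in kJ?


dH_rxn = sum(dH_f products) - sum(dH_f reactants)
dH_rxn = -136.21 - (-40.89)
dH_rxn = -95.32 kJ:

-95.32 kJ


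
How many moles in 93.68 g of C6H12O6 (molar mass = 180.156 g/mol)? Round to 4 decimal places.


n = mass / M
n = 93.68 / 180.156
n = 0.51999378 mol, rounded to 4 dp:

0.5200 mol


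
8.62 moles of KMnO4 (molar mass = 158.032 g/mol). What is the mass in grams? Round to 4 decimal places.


mass = n * M
mass = 8.62 * 158.032
mass = 1362.23584 g, rounded to 4 dp:

1362.2358 g


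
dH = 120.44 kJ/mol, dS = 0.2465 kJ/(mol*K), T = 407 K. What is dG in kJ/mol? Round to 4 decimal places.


Gibbs: dG = dH - T*dS (consistent units, dS already in kJ/(mol*K)).
T*dS = 407 * 0.2465 = 100.3255
dG = 120.44 - (100.3255)
dG = 20.1145 kJ/mol, rounded to 4 dp:

20.1145 kJ/mol


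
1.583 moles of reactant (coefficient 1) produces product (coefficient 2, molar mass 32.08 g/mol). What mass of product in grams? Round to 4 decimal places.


Use the coefficient ratio to convert reactant moles to product moles, then multiply by the product's molar mass.
moles_P = moles_R * (coeff_P / coeff_R) = 1.583 * (2/1) = 3.166
mass_P = moles_P * M_P = 3.166 * 32.08
mass_P = 101.56528 g, rounded to 4 dp:

101.5653 g


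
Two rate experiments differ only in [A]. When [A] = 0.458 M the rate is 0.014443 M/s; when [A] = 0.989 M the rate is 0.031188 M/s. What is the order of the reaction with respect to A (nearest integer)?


Rate is proportional to [A]^n, so rate2/rate1 = ([A]2/[A]1)^n. Take logs to solve for n.
rate2/rate1 = 0.031188 / 0.014443 = 2.1594
[A]2/[A]1 = 0.989 / 0.458 = 2.1594
n = ln(2.1594) / ln(2.1594) = 1.0
Nearest integer order:

1


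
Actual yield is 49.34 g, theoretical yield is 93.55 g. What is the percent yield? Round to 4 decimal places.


% yield = 100 * actual / theoretical
% yield = 100 * 49.34 / 93.55
% yield = 52.74184928 %, rounded to 4 dp:

52.7418 %


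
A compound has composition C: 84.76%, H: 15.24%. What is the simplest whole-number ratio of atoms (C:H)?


Assume 100 g of compound, divide each mass% by atomic mass to get moles, then normalize by the smallest to get a raw atom ratio.
Moles per 100 g: C: 84.76/12.011 = 7.0569, H: 15.24/1.008 = 15.119
Raw ratio (divide by min = 7.0569): C: 1.0, H: 2.142
Multiply by 7 to clear fractions: C: 7.0 ~= 7, H: 14.997 ~= 15
Reduce by GCD to get the simplest whole-number ratio:

7:15


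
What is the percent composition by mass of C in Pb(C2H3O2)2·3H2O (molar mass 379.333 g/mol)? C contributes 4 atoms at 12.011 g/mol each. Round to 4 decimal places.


pct = 100 * (n_elem * M_elem) / M_total
mass_contribution = 4 * 12.011 = 48.044 g/mol
pct = 100 * 48.044 / 379.333
pct = 12.66538899 %, rounded to 4 dp:

12.6654 %


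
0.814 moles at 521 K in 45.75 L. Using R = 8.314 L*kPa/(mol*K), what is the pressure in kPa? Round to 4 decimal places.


PV = nRT, solve for P = nRT / V.
nRT = 0.814 * 8.314 * 521 = 3525.9175
P = 3525.9175 / 45.75
P = 77.06923497 kPa, rounded to 4 dp:

77.0692 kPa


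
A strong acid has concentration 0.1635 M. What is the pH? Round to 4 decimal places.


A strong acid dissociates completely, so [H+] equals the given concentration.
pH = -log10([H+]) = -log10(0.1635)
pH = 0.78648224, rounded to 4 dp:

0.7865


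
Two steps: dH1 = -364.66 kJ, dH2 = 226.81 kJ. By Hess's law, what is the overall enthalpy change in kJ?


Hess's law: enthalpy is a state function, so add the step enthalpies.
dH_total = dH1 + dH2 = -364.66 + (226.81)
dH_total = -137.85 kJ:

-137.85 kJ


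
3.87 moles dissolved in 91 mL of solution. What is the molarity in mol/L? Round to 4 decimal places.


Convert volume to liters: V_L = V_mL / 1000.
V_L = 91 / 1000 = 0.091 L
M = n / V_L = 3.87 / 0.091
M = 42.52747253 mol/L, rounded to 4 dp:

42.5275 mol/L


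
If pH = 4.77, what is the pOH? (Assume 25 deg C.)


At 25 deg C, pH + pOH = 14.
pOH = 14 - pH = 14 - 4.77
pOH = 9.23:

9.23


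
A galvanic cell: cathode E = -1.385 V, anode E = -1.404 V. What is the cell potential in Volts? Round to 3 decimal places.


Standard cell potential: E_cell = E_cathode - E_anode.
E_cell = -1.385 - (-1.404)
E_cell = 0.019 V, rounded to 3 dp:

0.019 V


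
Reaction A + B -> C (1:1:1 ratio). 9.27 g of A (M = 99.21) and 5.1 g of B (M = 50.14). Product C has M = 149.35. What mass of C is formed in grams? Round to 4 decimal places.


Find moles of each reactant; the smaller value is the limiting reagent in a 1:1:1 reaction, so moles_C equals moles of the limiter.
n_A = mass_A / M_A = 9.27 / 99.21 = 0.093438 mol
n_B = mass_B / M_B = 5.1 / 50.14 = 0.101715 mol
Limiting reagent: A (smaller), n_limiting = 0.093438 mol
mass_C = n_limiting * M_C = 0.093438 * 149.35
mass_C = 13.9549653 g, rounded to 4 dp:

13.9550 g


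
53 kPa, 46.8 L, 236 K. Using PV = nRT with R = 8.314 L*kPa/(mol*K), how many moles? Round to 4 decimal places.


PV = nRT, solve for n = PV / (RT).
PV = 53 * 46.8 = 2480.4
RT = 8.314 * 236 = 1962.104
n = 2480.4 / 1962.104
n = 1.26415317 mol, rounded to 4 dp:

1.2642 mol


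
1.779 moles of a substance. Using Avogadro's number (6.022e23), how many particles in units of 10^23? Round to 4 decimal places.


N = n * NA, then divide by 1e23 for the requested units.
N / 1e23 = n * 6.022
N / 1e23 = 1.779 * 6.022
N / 1e23 = 10.713138, rounded to 4 dp:

10.7131


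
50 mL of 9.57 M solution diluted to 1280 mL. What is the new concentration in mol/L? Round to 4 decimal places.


Dilution: M1*V1 = M2*V2, solve for M2.
M2 = M1*V1 / V2
M2 = 9.57 * 50 / 1280
M2 = 478.5 / 1280
M2 = 0.37382813 mol/L, rounded to 4 dp:

0.3738 mol/L


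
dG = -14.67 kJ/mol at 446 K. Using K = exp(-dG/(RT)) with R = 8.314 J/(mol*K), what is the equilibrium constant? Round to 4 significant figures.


dG is in kJ/mol; multiply by 1000 to match R in J/(mol*K).
RT = 8.314 * 446 = 3708.044 J/mol
exponent = -dG*1000 / (RT) = -(-14.67*1000) / 3708.044 = 3.95626373
K = exp(3.95626373)
K = 52.261697, rounded to 4 significant figures:

52.26


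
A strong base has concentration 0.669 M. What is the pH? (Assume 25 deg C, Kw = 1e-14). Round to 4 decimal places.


A strong base dissociates completely, so [OH-] equals the given concentration.
pOH = -log10([OH-]) = -log10(0.669) = 0.174574
pH = 14 - pOH = 14 - 0.174574
pH = 13.825426, rounded to 4 dp:

13.8254


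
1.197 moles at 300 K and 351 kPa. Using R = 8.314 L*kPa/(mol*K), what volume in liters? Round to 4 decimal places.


PV = nRT, solve for V = nRT / P.
nRT = 1.197 * 8.314 * 300 = 2985.5574
V = 2985.5574 / 351
V = 8.50586154 L, rounded to 4 dp:

8.5059 L


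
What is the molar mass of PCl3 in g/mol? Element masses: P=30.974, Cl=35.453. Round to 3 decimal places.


M = sum(count * atomic_mass) over atoms.
M = 1*30.974 + 3*35.453
M = 30.974 + 106.359
M = 137.333 g/mol, rounded to 3 dp:

137.333 g/mol


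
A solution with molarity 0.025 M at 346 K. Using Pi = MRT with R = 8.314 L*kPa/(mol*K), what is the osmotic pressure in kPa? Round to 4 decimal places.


Osmotic pressure (van't Hoff): Pi = M*R*T.
RT = 8.314 * 346 = 2876.644
Pi = 0.025 * 2876.644
Pi = 71.9161 kPa, rounded to 4 dp:

71.9161 kPa


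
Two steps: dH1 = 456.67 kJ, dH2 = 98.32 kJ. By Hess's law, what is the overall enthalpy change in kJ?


Hess's law: enthalpy is a state function, so add the step enthalpies.
dH_total = dH1 + dH2 = 456.67 + (98.32)
dH_total = 554.99 kJ:

554.99 kJ


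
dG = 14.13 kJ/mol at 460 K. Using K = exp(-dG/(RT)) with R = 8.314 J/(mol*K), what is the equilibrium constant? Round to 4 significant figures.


dG is in kJ/mol; multiply by 1000 to match R in J/(mol*K).
RT = 8.314 * 460 = 3824.44 J/mol
exponent = -dG*1000 / (RT) = -(14.13*1000) / 3824.44 = -3.69465856
K = exp(-3.69465856)
K = 0.024855939, rounded to 4 significant figures:

0.02486


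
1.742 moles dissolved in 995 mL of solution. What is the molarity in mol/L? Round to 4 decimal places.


Convert volume to liters: V_L = V_mL / 1000.
V_L = 995 / 1000 = 0.995 L
M = n / V_L = 1.742 / 0.995
M = 1.75075377 mol/L, rounded to 4 dp:

1.7508 mol/L


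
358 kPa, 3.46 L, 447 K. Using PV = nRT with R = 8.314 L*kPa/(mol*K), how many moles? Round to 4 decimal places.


PV = nRT, solve for n = PV / (RT).
PV = 358 * 3.46 = 1238.68
RT = 8.314 * 447 = 3716.358
n = 1238.68 / 3716.358
n = 0.33330481 mol, rounded to 4 dp:

0.3333 mol


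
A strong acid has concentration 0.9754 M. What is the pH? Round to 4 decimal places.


A strong acid dissociates completely, so [H+] equals the given concentration.
pH = -log10([H+]) = -log10(0.9754)
pH = 0.01081725, rounded to 4 dp:

0.0108


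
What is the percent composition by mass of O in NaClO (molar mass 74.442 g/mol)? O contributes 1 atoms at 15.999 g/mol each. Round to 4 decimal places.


pct = 100 * (n_elem * M_elem) / M_total
mass_contribution = 1 * 15.999 = 15.999 g/mol
pct = 100 * 15.999 / 74.442
pct = 21.49189973 %, rounded to 4 dp:

21.4919 %


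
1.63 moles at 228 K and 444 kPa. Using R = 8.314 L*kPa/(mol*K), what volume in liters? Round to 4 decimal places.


PV = nRT, solve for V = nRT / P.
nRT = 1.63 * 8.314 * 228 = 3089.815
V = 3089.815 / 444
V = 6.95904279 L, rounded to 4 dp:

6.9590 L


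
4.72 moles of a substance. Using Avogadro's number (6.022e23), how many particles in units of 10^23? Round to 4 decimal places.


N = n * NA, then divide by 1e23 for the requested units.
N / 1e23 = n * 6.022
N / 1e23 = 4.72 * 6.022
N / 1e23 = 28.42384, rounded to 4 dp:

28.4238


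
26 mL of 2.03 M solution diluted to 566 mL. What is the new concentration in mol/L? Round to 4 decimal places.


Dilution: M1*V1 = M2*V2, solve for M2.
M2 = M1*V1 / V2
M2 = 2.03 * 26 / 566
M2 = 52.78 / 566
M2 = 0.09325088 mol/L, rounded to 4 dp:

0.0933 mol/L


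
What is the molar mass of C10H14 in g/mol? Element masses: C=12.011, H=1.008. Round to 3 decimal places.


M = sum(count * atomic_mass) over atoms.
M = 10*12.011 + 14*1.008
M = 120.11 + 14.112
M = 134.222 g/mol, rounded to 3 dp:

134.222 g/mol


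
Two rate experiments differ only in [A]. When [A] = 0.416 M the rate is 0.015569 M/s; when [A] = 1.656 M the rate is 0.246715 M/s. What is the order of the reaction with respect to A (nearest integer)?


Rate is proportional to [A]^n, so rate2/rate1 = ([A]2/[A]1)^n. Take logs to solve for n.
rate2/rate1 = 0.246715 / 0.015569 = 15.8466
[A]2/[A]1 = 1.656 / 0.416 = 3.9808
n = ln(15.8466) / ln(3.9808) = 2.0
Nearest integer order:

2


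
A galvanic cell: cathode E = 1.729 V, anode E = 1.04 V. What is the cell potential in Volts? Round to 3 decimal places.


Standard cell potential: E_cell = E_cathode - E_anode.
E_cell = 1.729 - (1.04)
E_cell = 0.689 V, rounded to 3 dp:

0.689 V


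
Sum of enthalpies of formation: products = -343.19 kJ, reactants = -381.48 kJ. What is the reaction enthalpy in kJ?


dH_rxn = sum(dH_f products) - sum(dH_f reactants)
dH_rxn = -343.19 - (-381.48)
dH_rxn = 38.29 kJ:

38.29 kJ


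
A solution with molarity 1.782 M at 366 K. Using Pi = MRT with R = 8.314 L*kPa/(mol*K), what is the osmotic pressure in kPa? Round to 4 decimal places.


Osmotic pressure (van't Hoff): Pi = M*R*T.
RT = 8.314 * 366 = 3042.924
Pi = 1.782 * 3042.924
Pi = 5422.490568 kPa, rounded to 4 dp:

5422.4906 kPa


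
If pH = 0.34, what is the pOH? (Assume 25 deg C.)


At 25 deg C, pH + pOH = 14.
pOH = 14 - pH = 14 - 0.34
pOH = 13.66:

13.66


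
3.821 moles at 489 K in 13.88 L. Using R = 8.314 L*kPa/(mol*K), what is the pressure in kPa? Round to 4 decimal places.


PV = nRT, solve for P = nRT / V.
nRT = 3.821 * 8.314 * 489 = 15534.4513
P = 15534.4513 / 13.88
P = 1119.19677954 kPa, rounded to 4 dp:

1119.1968 kPa


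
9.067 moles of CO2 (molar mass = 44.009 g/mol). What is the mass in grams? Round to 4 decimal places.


mass = n * M
mass = 9.067 * 44.009
mass = 399.029603 g, rounded to 4 dp:

399.0296 g


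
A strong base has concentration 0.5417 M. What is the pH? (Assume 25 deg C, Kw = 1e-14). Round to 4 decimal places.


A strong base dissociates completely, so [OH-] equals the given concentration.
pOH = -log10([OH-]) = -log10(0.5417) = 0.266241
pH = 14 - pOH = 14 - 0.266241
pH = 13.733759, rounded to 4 dp:

13.7338


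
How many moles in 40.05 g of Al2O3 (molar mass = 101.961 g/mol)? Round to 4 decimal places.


n = mass / M
n = 40.05 / 101.961
n = 0.39279725 mol, rounded to 4 dp:

0.3928 mol


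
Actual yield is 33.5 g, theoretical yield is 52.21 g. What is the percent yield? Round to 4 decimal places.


% yield = 100 * actual / theoretical
% yield = 100 * 33.5 / 52.21
% yield = 64.16395327 %, rounded to 4 dp:

64.1640 %


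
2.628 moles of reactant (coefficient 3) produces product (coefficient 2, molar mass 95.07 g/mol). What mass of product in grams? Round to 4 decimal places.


Use the coefficient ratio to convert reactant moles to product moles, then multiply by the product's molar mass.
moles_P = moles_R * (coeff_P / coeff_R) = 2.628 * (2/3) = 1.752
mass_P = moles_P * M_P = 1.752 * 95.07
mass_P = 166.56264 g, rounded to 4 dp:

166.5626 g


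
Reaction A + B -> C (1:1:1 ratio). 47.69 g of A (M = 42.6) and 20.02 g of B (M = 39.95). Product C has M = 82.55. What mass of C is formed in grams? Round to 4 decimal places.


Find moles of each reactant; the smaller value is the limiting reagent in a 1:1:1 reaction, so moles_C equals moles of the limiter.
n_A = mass_A / M_A = 47.69 / 42.6 = 1.119484 mol
n_B = mass_B / M_B = 20.02 / 39.95 = 0.501126 mol
Limiting reagent: B (smaller), n_limiting = 0.501126 mol
mass_C = n_limiting * M_C = 0.501126 * 82.55
mass_C = 41.3679513 g, rounded to 4 dp:

41.3680 g


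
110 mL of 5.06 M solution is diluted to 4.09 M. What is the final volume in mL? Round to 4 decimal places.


Dilution: M1*V1 = M2*V2, solve for V2.
V2 = M1*V1 / M2
V2 = 5.06 * 110 / 4.09
V2 = 556.6 / 4.09
V2 = 136.08801956 mL, rounded to 4 dp:

136.0880 mL


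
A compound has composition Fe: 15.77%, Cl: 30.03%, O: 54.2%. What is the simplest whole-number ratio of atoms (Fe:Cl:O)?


Assume 100 g of compound, divide each mass% by atomic mass to get moles, then normalize by the smallest to get a raw atom ratio.
Moles per 100 g: Fe: 15.77/55.845 = 0.2824, Cl: 30.03/35.453 = 0.847, O: 54.2/15.999 = 3.3877
Raw ratio (divide by min = 0.2824): Fe: 1.0, Cl: 3.0, O: 11.997
Multiply by 1 to clear fractions: Fe: 1.0 ~= 1, Cl: 3.0 ~= 3, O: 11.997 ~= 12
Reduce by GCD to get the simplest whole-number ratio:

1:3:12


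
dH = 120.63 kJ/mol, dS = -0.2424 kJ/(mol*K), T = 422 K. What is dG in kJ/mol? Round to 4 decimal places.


Gibbs: dG = dH - T*dS (consistent units, dS already in kJ/(mol*K)).
T*dS = 422 * -0.2424 = -102.2928
dG = 120.63 - (-102.2928)
dG = 222.9228 kJ/mol, rounded to 4 dp:

222.9228 kJ/mol


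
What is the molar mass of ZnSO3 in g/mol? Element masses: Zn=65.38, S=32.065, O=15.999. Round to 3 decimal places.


M = sum(count * atomic_mass) over atoms.
M = 1*65.38 + 1*32.065 + 3*15.999
M = 65.38 + 32.065 + 47.997
M = 145.442 g/mol, rounded to 3 dp:

145.442 g/mol


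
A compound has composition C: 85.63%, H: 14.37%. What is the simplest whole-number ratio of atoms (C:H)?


Assume 100 g of compound, divide each mass% by atomic mass to get moles, then normalize by the smallest to get a raw atom ratio.
Moles per 100 g: C: 85.63/12.011 = 7.1293, H: 14.37/1.008 = 14.256
Raw ratio (divide by min = 7.1293): C: 1.0, H: 2.0
Multiply by 1 to clear fractions: C: 1.0 ~= 1, H: 2.0 ~= 2
Reduce by GCD to get the simplest whole-number ratio:

1:2


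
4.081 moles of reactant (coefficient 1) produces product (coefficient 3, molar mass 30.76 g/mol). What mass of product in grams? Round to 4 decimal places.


Use the coefficient ratio to convert reactant moles to product moles, then multiply by the product's molar mass.
moles_P = moles_R * (coeff_P / coeff_R) = 4.081 * (3/1) = 12.243
mass_P = moles_P * M_P = 12.243 * 30.76
mass_P = 376.59468 g, rounded to 4 dp:

376.5947 g


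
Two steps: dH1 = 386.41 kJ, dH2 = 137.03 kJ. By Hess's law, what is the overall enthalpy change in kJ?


Hess's law: enthalpy is a state function, so add the step enthalpies.
dH_total = dH1 + dH2 = 386.41 + (137.03)
dH_total = 523.44 kJ:

523.44 kJ


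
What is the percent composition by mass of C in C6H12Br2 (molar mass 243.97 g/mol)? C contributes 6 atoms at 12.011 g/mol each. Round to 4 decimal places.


pct = 100 * (n_elem * M_elem) / M_total
mass_contribution = 6 * 12.011 = 72.066 g/mol
pct = 100 * 72.066 / 243.97
pct = 29.53887773 %, rounded to 4 dp:

29.5389 %


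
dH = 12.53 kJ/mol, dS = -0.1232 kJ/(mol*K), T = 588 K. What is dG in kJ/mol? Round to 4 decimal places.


Gibbs: dG = dH - T*dS (consistent units, dS already in kJ/(mol*K)).
T*dS = 588 * -0.1232 = -72.4416
dG = 12.53 - (-72.4416)
dG = 84.9716 kJ/mol, rounded to 4 dp:

84.9716 kJ/mol


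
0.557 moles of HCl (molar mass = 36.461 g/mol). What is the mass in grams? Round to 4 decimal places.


mass = n * M
mass = 0.557 * 36.461
mass = 20.308777 g, rounded to 4 dp:

20.3088 g


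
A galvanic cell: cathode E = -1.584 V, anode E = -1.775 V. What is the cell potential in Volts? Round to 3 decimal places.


Standard cell potential: E_cell = E_cathode - E_anode.
E_cell = -1.584 - (-1.775)
E_cell = 0.191 V, rounded to 3 dp:

0.191 V


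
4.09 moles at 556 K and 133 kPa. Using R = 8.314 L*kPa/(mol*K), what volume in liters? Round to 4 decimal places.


PV = nRT, solve for V = nRT / P.
nRT = 4.09 * 8.314 * 556 = 18906.3686
V = 18906.3686 / 133
V = 142.15314737 L, rounded to 4 dp:

142.1531 L


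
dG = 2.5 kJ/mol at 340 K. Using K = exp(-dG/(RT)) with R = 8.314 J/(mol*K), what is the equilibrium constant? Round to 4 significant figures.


dG is in kJ/mol; multiply by 1000 to match R in J/(mol*K).
RT = 8.314 * 340 = 2826.76 J/mol
exponent = -dG*1000 / (RT) = -(2.5*1000) / 2826.76 = -0.88440476
K = exp(-0.88440476)
K = 0.41295991, rounded to 4 significant figures:

0.4130


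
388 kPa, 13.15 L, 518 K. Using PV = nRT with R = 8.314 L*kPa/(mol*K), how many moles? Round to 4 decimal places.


PV = nRT, solve for n = PV / (RT).
PV = 388 * 13.15 = 5102.2
RT = 8.314 * 518 = 4306.652
n = 5102.2 / 4306.652
n = 1.1847254 mol, rounded to 4 dp:

1.1847 mol


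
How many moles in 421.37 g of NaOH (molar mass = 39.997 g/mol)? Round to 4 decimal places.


n = mass / M
n = 421.37 / 39.997
n = 10.53504013 mol, rounded to 4 dp:

10.5350 mol


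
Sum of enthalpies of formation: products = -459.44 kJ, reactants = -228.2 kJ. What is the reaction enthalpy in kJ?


dH_rxn = sum(dH_f products) - sum(dH_f reactants)
dH_rxn = -459.44 - (-228.2)
dH_rxn = -231.24 kJ:

-231.24 kJ


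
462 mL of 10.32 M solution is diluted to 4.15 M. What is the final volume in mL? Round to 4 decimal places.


Dilution: M1*V1 = M2*V2, solve for V2.
V2 = M1*V1 / M2
V2 = 10.32 * 462 / 4.15
V2 = 4767.84 / 4.15
V2 = 1148.87710843 mL, rounded to 4 dp:

1148.8771 mL


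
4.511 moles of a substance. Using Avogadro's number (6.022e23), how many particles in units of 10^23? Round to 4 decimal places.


N = n * NA, then divide by 1e23 for the requested units.
N / 1e23 = n * 6.022
N / 1e23 = 4.511 * 6.022
N / 1e23 = 27.165242, rounded to 4 dp:

27.1652


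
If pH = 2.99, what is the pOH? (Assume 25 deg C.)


At 25 deg C, pH + pOH = 14.
pOH = 14 - pH = 14 - 2.99
pOH = 11.01:

11.01


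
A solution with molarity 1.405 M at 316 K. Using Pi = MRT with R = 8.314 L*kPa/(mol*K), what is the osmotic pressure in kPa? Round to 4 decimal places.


Osmotic pressure (van't Hoff): Pi = M*R*T.
RT = 8.314 * 316 = 2627.224
Pi = 1.405 * 2627.224
Pi = 3691.24972 kPa, rounded to 4 dp:

3691.2497 kPa


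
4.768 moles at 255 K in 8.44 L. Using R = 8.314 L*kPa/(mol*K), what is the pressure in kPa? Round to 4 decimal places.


PV = nRT, solve for P = nRT / V.
nRT = 4.768 * 8.314 * 255 = 10108.4938
P = 10108.4938 / 8.44
P = 1197.68883886 kPa, rounded to 4 dp:

1197.6888 kPa


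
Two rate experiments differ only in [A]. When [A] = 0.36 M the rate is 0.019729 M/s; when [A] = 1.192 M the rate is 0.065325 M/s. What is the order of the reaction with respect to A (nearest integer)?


Rate is proportional to [A]^n, so rate2/rate1 = ([A]2/[A]1)^n. Take logs to solve for n.
rate2/rate1 = 0.065325 / 0.019729 = 3.3111
[A]2/[A]1 = 1.192 / 0.36 = 3.3111
n = ln(3.3111) / ln(3.3111) = 1.0
Nearest integer order:

1


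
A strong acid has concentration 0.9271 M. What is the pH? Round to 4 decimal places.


A strong acid dissociates completely, so [H+] equals the given concentration.
pH = -log10([H+]) = -log10(0.9271)
pH = 0.03287342, rounded to 4 dp:

0.0329


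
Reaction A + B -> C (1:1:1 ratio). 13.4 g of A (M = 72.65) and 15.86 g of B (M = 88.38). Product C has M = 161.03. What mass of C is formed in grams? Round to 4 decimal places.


Find moles of each reactant; the smaller value is the limiting reagent in a 1:1:1 reaction, so moles_C equals moles of the limiter.
n_A = mass_A / M_A = 13.4 / 72.65 = 0.184446 mol
n_B = mass_B / M_B = 15.86 / 88.38 = 0.179452 mol
Limiting reagent: B (smaller), n_limiting = 0.179452 mol
mass_C = n_limiting * M_C = 0.179452 * 161.03
mass_C = 28.89715556 g, rounded to 4 dp:

28.8972 g


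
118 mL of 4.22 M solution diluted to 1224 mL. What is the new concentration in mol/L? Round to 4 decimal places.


Dilution: M1*V1 = M2*V2, solve for M2.
M2 = M1*V1 / V2
M2 = 4.22 * 118 / 1224
M2 = 497.96 / 1224
M2 = 0.40683007 mol/L, rounded to 4 dp:

0.4068 mol/L


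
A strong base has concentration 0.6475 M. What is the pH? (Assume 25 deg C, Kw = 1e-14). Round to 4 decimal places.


A strong base dissociates completely, so [OH-] equals the given concentration.
pOH = -log10([OH-]) = -log10(0.6475) = 0.18876
pH = 14 - pOH = 14 - 0.18876
pH = 13.81124, rounded to 4 dp:

13.8112


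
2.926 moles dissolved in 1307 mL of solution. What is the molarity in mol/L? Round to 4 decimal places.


Convert volume to liters: V_L = V_mL / 1000.
V_L = 1307 / 1000 = 1.307 L
M = n / V_L = 2.926 / 1.307
M = 2.23871461 mol/L, rounded to 4 dp:

2.2387 mol/L


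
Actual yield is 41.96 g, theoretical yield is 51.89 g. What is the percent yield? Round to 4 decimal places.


% yield = 100 * actual / theoretical
% yield = 100 * 41.96 / 51.89
% yield = 80.86336481 %, rounded to 4 dp:

80.8634 %


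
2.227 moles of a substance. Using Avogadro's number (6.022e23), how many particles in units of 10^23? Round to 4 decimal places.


N = n * NA, then divide by 1e23 for the requested units.
N / 1e23 = n * 6.022
N / 1e23 = 2.227 * 6.022
N / 1e23 = 13.410994, rounded to 4 dp:

13.4110


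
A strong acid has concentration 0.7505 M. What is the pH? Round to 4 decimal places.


A strong acid dissociates completely, so [H+] equals the given concentration.
pH = -log10([H+]) = -log10(0.7505)
pH = 0.1246493, rounded to 4 dp:

0.1246


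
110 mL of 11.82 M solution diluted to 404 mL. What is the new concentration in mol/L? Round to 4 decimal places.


Dilution: M1*V1 = M2*V2, solve for M2.
M2 = M1*V1 / V2
M2 = 11.82 * 110 / 404
M2 = 1300.2 / 404
M2 = 3.21831683 mol/L, rounded to 4 dp:

3.2183 mol/L


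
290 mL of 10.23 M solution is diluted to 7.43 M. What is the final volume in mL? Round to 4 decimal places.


Dilution: M1*V1 = M2*V2, solve for V2.
V2 = M1*V1 / M2
V2 = 10.23 * 290 / 7.43
V2 = 2966.7 / 7.43
V2 = 399.28667564 mL, rounded to 4 dp:

399.2867 mL


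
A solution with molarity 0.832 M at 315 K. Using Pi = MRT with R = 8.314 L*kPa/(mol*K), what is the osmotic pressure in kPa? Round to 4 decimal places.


Osmotic pressure (van't Hoff): Pi = M*R*T.
RT = 8.314 * 315 = 2618.91
Pi = 0.832 * 2618.91
Pi = 2178.93312 kPa, rounded to 4 dp:

2178.9331 kPa


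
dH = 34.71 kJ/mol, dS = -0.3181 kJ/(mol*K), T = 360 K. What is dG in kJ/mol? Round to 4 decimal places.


Gibbs: dG = dH - T*dS (consistent units, dS already in kJ/(mol*K)).
T*dS = 360 * -0.3181 = -114.516
dG = 34.71 - (-114.516)
dG = 149.226 kJ/mol, rounded to 4 dp:

149.2260 kJ/mol


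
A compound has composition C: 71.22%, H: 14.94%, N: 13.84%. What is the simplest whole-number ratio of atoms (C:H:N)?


Assume 100 g of compound, divide each mass% by atomic mass to get moles, then normalize by the smallest to get a raw atom ratio.
Moles per 100 g: C: 71.22/12.011 = 5.9296, H: 14.94/1.008 = 14.8214, N: 13.84/14.007 = 0.9881
Raw ratio (divide by min = 0.9881): C: 6.001, H: 15.0, N: 1.0
Multiply by 1 to clear fractions: C: 6.001 ~= 6, H: 15.0 ~= 15, N: 1.0 ~= 1
Reduce by GCD to get the simplest whole-number ratio:

6:15:1


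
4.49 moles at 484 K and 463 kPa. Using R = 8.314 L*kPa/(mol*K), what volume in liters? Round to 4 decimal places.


PV = nRT, solve for V = nRT / P.
nRT = 4.49 * 8.314 * 484 = 18067.6522
V = 18067.6522 / 463
V = 39.02300691 L, rounded to 4 dp:

39.0230 L


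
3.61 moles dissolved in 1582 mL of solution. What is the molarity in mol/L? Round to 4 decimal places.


Convert volume to liters: V_L = V_mL / 1000.
V_L = 1582 / 1000 = 1.582 L
M = n / V_L = 3.61 / 1.582
M = 2.28192162 mol/L, rounded to 4 dp:

2.2819 mol/L


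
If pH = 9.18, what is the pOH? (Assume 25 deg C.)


At 25 deg C, pH + pOH = 14.
pOH = 14 - pH = 14 - 9.18
pOH = 4.82:

4.82


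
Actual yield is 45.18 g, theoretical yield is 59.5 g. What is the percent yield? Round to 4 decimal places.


% yield = 100 * actual / theoretical
% yield = 100 * 45.18 / 59.5
% yield = 75.93277311 %, rounded to 4 dp:

75.9328 %


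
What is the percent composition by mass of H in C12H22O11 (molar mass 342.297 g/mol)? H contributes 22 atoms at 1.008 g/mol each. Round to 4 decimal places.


pct = 100 * (n_elem * M_elem) / M_total
mass_contribution = 22 * 1.008 = 22.176 g/mol
pct = 100 * 22.176 / 342.297
pct = 6.47858439 %, rounded to 4 dp:

6.4786 %


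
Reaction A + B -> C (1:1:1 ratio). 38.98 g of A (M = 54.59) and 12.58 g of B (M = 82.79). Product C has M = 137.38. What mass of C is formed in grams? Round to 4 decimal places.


Find moles of each reactant; the smaller value is the limiting reagent in a 1:1:1 reaction, so moles_C equals moles of the limiter.
n_A = mass_A / M_A = 38.98 / 54.59 = 0.71405 mol
n_B = mass_B / M_B = 12.58 / 82.79 = 0.151951 mol
Limiting reagent: B (smaller), n_limiting = 0.151951 mol
mass_C = n_limiting * M_C = 0.151951 * 137.38
mass_C = 20.87502838 g, rounded to 4 dp:

20.8750 g


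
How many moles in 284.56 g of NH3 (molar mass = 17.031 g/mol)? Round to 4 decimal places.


n = mass / M
n = 284.56 / 17.031
n = 16.70835535 mol, rounded to 4 dp:

16.7084 mol


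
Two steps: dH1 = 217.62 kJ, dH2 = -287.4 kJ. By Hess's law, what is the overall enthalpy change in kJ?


Hess's law: enthalpy is a state function, so add the step enthalpies.
dH_total = dH1 + dH2 = 217.62 + (-287.4)
dH_total = -69.78 kJ:

-69.78 kJ


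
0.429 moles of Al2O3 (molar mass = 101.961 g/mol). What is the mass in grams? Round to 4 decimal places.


mass = n * M
mass = 0.429 * 101.961
mass = 43.741269 g, rounded to 4 dp:

43.7413 g


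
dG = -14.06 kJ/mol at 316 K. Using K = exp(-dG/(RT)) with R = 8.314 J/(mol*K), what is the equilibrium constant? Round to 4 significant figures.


dG is in kJ/mol; multiply by 1000 to match R in J/(mol*K).
RT = 8.314 * 316 = 2627.224 J/mol
exponent = -dG*1000 / (RT) = -(-14.06*1000) / 2627.224 = 5.35165635
K = exp(5.35165635)
K = 210.95743, rounded to 4 significant figures:

211.0


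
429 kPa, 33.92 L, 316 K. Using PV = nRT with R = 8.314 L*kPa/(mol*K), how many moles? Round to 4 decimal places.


PV = nRT, solve for n = PV / (RT).
PV = 429 * 33.92 = 14551.68
RT = 8.314 * 316 = 2627.224
n = 14551.68 / 2627.224
n = 5.53880446 mol, rounded to 4 dp:

5.5388 mol


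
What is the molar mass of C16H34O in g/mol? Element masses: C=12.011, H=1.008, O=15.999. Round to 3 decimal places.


M = sum(count * atomic_mass) over atoms.
M = 16*12.011 + 34*1.008 + 1*15.999
M = 192.176 + 34.272 + 15.999
M = 242.447 g/mol, rounded to 3 dp:

242.447 g/mol


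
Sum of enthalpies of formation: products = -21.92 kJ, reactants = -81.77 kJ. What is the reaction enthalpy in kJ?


dH_rxn = sum(dH_f products) - sum(dH_f reactants)
dH_rxn = -21.92 - (-81.77)
dH_rxn = 59.85 kJ:

59.85 kJ


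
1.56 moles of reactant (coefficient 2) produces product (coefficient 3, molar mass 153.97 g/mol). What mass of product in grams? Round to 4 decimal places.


Use the coefficient ratio to convert reactant moles to product moles, then multiply by the product's molar mass.
moles_P = moles_R * (coeff_P / coeff_R) = 1.56 * (3/2) = 2.34
mass_P = moles_P * M_P = 2.34 * 153.97
mass_P = 360.2898 g, rounded to 4 dp:

360.2898 g


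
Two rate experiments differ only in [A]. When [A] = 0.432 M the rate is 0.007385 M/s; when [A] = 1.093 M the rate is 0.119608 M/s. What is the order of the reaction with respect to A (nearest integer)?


Rate is proportional to [A]^n, so rate2/rate1 = ([A]2/[A]1)^n. Take logs to solve for n.
rate2/rate1 = 0.119608 / 0.007385 = 16.1961
[A]2/[A]1 = 1.093 / 0.432 = 2.5301
n = ln(16.1961) / ln(2.5301) = 3.0
Nearest integer order:

3


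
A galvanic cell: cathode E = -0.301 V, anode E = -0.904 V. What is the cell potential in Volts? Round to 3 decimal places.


Standard cell potential: E_cell = E_cathode - E_anode.
E_cell = -0.301 - (-0.904)
E_cell = 0.603 V, rounded to 3 dp:

0.603 V


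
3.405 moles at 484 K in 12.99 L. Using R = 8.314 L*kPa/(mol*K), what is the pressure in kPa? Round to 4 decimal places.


PV = nRT, solve for P = nRT / V.
nRT = 3.405 * 8.314 * 484 = 13701.6383
P = 13701.6383 / 12.99
P = 1054.78354888 kPa, rounded to 4 dp:

1054.7835 kPa


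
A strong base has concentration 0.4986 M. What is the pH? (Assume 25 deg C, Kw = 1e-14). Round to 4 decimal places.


A strong base dissociates completely, so [OH-] equals the given concentration.
pOH = -log10([OH-]) = -log10(0.4986) = 0.302248
pH = 14 - pOH = 14 - 0.302248
pH = 13.697752, rounded to 4 dp:

13.6978


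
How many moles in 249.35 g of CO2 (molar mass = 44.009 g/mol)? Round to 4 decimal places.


n = mass / M
n = 249.35 / 44.009
n = 5.66588652 mol, rounded to 4 dp:

5.6659 mol


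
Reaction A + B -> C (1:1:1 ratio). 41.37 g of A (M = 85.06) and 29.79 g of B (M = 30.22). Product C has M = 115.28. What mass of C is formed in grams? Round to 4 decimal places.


Find moles of each reactant; the smaller value is the limiting reagent in a 1:1:1 reaction, so moles_C equals moles of the limiter.
n_A = mass_A / M_A = 41.37 / 85.06 = 0.486363 mol
n_B = mass_B / M_B = 29.79 / 30.22 = 0.985771 mol
Limiting reagent: A (smaller), n_limiting = 0.486363 mol
mass_C = n_limiting * M_C = 0.486363 * 115.28
mass_C = 56.06792664 g, rounded to 4 dp:

56.0679 g


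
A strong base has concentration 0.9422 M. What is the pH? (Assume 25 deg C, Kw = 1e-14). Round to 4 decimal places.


A strong base dissociates completely, so [OH-] equals the given concentration.
pOH = -log10([OH-]) = -log10(0.9422) = 0.025857
pH = 14 - pOH = 14 - 0.025857
pH = 13.974143, rounded to 4 dp:

13.9741


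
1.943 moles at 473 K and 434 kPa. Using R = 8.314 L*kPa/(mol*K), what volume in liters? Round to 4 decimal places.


PV = nRT, solve for V = nRT / P.
nRT = 1.943 * 8.314 * 473 = 7640.8902
V = 7640.8902 / 434
V = 17.60573779 L, rounded to 4 dp:

17.6057 L


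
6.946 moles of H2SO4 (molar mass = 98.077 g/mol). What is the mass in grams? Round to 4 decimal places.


mass = n * M
mass = 6.946 * 98.077
mass = 681.242842 g, rounded to 4 dp:

681.2428 g


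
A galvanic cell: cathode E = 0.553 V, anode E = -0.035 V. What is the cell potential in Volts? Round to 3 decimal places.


Standard cell potential: E_cell = E_cathode - E_anode.
E_cell = 0.553 - (-0.035)
E_cell = 0.588 V, rounded to 3 dp:

0.588 V


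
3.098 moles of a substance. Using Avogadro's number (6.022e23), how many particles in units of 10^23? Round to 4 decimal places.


N = n * NA, then divide by 1e23 for the requested units.
N / 1e23 = n * 6.022
N / 1e23 = 3.098 * 6.022
N / 1e23 = 18.656156, rounded to 4 dp:

18.6562


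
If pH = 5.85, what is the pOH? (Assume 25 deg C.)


At 25 deg C, pH + pOH = 14.
pOH = 14 - pH = 14 - 5.85
pOH = 8.15:

8.15


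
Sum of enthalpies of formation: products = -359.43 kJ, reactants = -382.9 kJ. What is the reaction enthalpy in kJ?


dH_rxn = sum(dH_f products) - sum(dH_f reactants)
dH_rxn = -359.43 - (-382.9)
dH_rxn = 23.47 kJ:

23.47 kJ
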